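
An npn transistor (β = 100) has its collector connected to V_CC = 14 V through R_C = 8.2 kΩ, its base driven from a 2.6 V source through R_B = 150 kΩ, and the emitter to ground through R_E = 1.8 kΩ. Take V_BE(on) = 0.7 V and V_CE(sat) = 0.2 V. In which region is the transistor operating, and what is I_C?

Assume active. Base-emitter loop: I_B = (V_BB − V_BE)/(R_B + (β+1)R_E) = (2.6 − 0.7)/(150 + 101×1.8) = 0.00573 mA.
I_C = β·I_B = 100×0.00573 = 0.573 mA.
V_CE = V_CC − I_C·R_C − I_E·R_E = 14 − 0.573×8.2 − 0.578×1.8 = 8.26 V > V_CE(sat), so the active-region assumption holds.

active; I_C ≈ 0.57 mA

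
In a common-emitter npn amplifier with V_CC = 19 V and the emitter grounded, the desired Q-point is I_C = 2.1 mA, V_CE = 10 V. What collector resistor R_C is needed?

Collector loop: V_CC = I_C·R_C + V_CE.
R_C = (V_CC − V_CE)/I_C = (19 − 10)/2.1 = 4.29 kΩ.

R_C ≈ 4.3 kΩ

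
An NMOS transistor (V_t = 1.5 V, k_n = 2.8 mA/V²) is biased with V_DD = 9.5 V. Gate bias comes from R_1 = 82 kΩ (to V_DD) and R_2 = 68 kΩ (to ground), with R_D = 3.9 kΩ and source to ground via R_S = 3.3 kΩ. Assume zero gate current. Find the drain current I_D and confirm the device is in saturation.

I_D ≈ 0.64 mA

V_G = V_DD·R_2/(R_1+R_2) = 9.5×68/150 = 4.31 V.
Assume saturation: I_D = (k_n/2)(V_GS − V_t)² with V_GS = V_G − I_D·R_S = 4.31 − 3.3·I_D.
Substituting gives 15.2·I_D² − 26.9·I_D + 11 = 0, with roots I_D = 0.645 or 1.12 mA.
The root I_D = 1.12 mA gives V_GS = 0.605 V ≤ V_t, so take I_D = 0.645 mA.
Then V_GS = 2.18 V and V_DS = V_DD − I_D(R_D+R_S) = 9.5 − 0.645×7.2 = 4.86 V.
Saturation requires V_DS ≥ V_GS − V_t = 0.679 V; 4.86 ≥ 0.679 ✓.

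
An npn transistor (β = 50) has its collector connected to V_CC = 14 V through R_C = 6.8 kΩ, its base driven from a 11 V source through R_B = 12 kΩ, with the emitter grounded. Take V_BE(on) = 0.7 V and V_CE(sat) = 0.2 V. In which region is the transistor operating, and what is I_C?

Assume active: I_B = (11 − 0.7)/12 = 0.858 mA, giving I_C = β·I_B = 42.9 mA.
But then V_CE = 14 − 42.9×6.8 = -278 V < V_CE(sat) = 0.2 V — impossible in the active region.
So the transistor is saturated. With V_CE = 0.2 V, I_C = (V_CC − 0.2)/R_C = 13.8/6.8 = 2.03 mA.
Check: β·I_B = 42.9 mA > I_C = 2.03 mA, confirming saturation.

saturation; I_C ≈ 2 mA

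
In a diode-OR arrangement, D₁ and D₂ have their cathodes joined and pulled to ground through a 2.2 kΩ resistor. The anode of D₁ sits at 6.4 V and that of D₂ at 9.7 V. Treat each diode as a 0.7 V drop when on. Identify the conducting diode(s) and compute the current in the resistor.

Only D₂ conducts; I_R ≈ 4.1 mA

Assume both conduct. Then node N would need to be at both 6.4−0.7 = 5.7 V and 9.7−0.7 = 9 V, which is impossible.
Assume only D₂ conducts: V_N = 9.7 − 0.7 = 9 V, so I_R = 9/2.2 = 4.09 mA.
Check D₁: its anode-to-cathode voltage is 6.4 − 9 = -2.6 V < 0.7 V, so it is off. The assumption is consistent.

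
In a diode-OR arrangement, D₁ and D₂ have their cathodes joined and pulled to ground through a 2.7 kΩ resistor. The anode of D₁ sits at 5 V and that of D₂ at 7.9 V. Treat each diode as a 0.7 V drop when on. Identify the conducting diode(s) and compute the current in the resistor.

Only D₂ conducts; I_R ≈ 2.7 mA

Assume both conduct. Then node N would need to be at both 5−0.7 = 4.3 V and 7.9−0.7 = 7.2 V, which is impossible.
Assume only D₂ conducts: V_N = 7.9 − 0.7 = 7.2 V, so I_R = 7.2/2.7 = 2.67 mA.
Check D₁: its anode-to-cathode voltage is 5 − 7.2 = -2.2 V < 0.7 V, so it is off. The assumption is consistent.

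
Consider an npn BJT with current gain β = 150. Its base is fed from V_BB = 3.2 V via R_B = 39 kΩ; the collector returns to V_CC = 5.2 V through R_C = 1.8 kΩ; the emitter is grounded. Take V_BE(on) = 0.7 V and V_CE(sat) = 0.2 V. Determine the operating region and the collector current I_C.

saturation; I_C ≈ 2.8 mA

Assume active: I_B = (3.2 − 0.7)/39 = 0.0641 mA, giving I_C = β·I_B = 9.62 mA.
But then V_CE = 5.2 − 9.62×1.8 = -12.1 V < V_CE(sat) = 0.2 V — impossible in the active region.
So the transistor is saturated. With V_CE = 0.2 V, I_C = (V_CC − 0.2)/R_C = 5/1.8 = 2.78 mA.
Check: β·I_B = 9.62 mA > I_C = 2.78 mA, confirming saturation.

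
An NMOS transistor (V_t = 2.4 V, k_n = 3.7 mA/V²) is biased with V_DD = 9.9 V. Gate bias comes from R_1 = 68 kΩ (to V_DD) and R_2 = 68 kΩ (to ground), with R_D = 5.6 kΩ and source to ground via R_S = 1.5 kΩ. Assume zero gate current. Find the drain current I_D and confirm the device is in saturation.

V_G = V_DD·R_2/(R_1+R_2) = 9.9×68/136 = 4.95 V.
Assume saturation: I_D = (k_n/2)(V_GS − V_t)² with V_GS = V_G − I_D·R_S = 4.95 − 1.5·I_D.
Substituting gives 4.16·I_D² − 15.2·I_D + 12 = 0, with roots I_D = 1.17 or 2.47 mA.
The root I_D = 2.47 mA gives V_GS = 1.24 V ≤ V_t, so take I_D = 1.17 mA.
Then V_GS = 3.2 V and V_DS = V_DD − I_D(R_D+R_S) = 9.9 − 1.17×7.1 = 1.59 V.
Saturation requires V_DS ≥ V_GS − V_t = 0.795 V; 1.59 ≥ 0.795 ✓.

I_D ≈ 1.2 mA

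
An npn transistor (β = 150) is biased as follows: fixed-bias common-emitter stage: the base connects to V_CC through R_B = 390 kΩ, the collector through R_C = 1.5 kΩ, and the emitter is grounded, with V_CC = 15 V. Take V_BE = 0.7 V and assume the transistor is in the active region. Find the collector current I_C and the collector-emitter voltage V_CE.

Base loop: V_CC = I_B·R_B + V_BE, so I_B = (15 − 0.7)/390 kΩ = 0.0367 mA.
In the active region I_C = β·I_B = 150 × 0.0367 = 5.5 mA.
Collector loop: V_CE = V_CC − I_C·R_C = 15 − 5.5×1.5 = 6.75 V.
Since V_CE = 6.75 V > V_CE(sat) ≈ 0.2 V, the transistor is in the active region as assumed.

I_C ≈ 5.5 mA, V_CE ≈ 6.8 V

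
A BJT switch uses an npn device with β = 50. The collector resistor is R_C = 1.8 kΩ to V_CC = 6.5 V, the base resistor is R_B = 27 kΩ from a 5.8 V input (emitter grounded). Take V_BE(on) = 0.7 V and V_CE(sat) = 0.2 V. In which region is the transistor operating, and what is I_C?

saturation; I_C ≈ 3.5 mA

Assume active: I_B = (5.8 − 0.7)/27 = 0.189 mA, giving I_C = β·I_B = 9.44 mA.
But then V_CE = 6.5 − 9.44×1.8 = -10.5 V < V_CE(sat) = 0.2 V — impossible in the active region.
So the transistor is saturated. With V_CE = 0.2 V, I_C = (V_CC − 0.2)/R_C = 6.3/1.8 = 3.5 mA.
Check: β·I_B = 9.44 mA > I_C = 3.5 mA, confirming saturation.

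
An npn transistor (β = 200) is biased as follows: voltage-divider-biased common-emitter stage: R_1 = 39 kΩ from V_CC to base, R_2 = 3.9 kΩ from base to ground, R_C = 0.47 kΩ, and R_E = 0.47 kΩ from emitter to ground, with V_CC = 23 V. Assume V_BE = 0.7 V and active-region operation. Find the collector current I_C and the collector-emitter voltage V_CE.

Thevenize the base divider: V_Th = V_CC·R_2/(R_1+R_2) = 23×3.9/42.9 = 2.09 V, R_Th = R_1‖R_2 = 3.55 kΩ.
Base-emitter loop: V_Th = I_B·R_Th + V_BE + (β+1)I_B·R_E, so I_B = (2.09 − 0.7) / (3.55 + 201×0.47) = 0.0142 mA.
I_C = β·I_B = 200×0.0142 = 2.84 mA, and I_E = (β+1)I_B = 2.85 mA.
V_CE = V_CC − I_C·R_C − I_E·R_E = 23 − 2.84×0.47 − 2.85×0.47 = 20.3 V.
V_CE = 20.3 V > 0.2 V confirms active-region operation.

I_C ≈ 2.8 mA, V_CE ≈ 20 V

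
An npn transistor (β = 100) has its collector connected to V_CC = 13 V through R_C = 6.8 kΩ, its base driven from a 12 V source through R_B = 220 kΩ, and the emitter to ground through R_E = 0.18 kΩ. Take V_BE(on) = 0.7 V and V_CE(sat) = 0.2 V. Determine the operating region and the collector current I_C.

Assume active: I_B = (12 − 0.7)/(220 + 101×0.18) = 0.0474 mA, I_C = β·I_B = 4.74 mA.
Then V_CE = 13 − 4.74×6.8 − 4.79×0.18 = -20.1 V < 0.2 V — the active assumption fails.
Re-solve with V_CE = 0.2 V. KCL at the emitter: V_E/R_E = (V_BB−0.7−V_E)/R_B + (V_CC−0.2−V_E)/R_C, giving V_E = 0.339 V.
I_C = (V_CC − 0.2 − V_E)/R_C = (12.8 − 0.339)/6.8 = 1.83 mA.
Check: I_B = (11.3 − 0.339)/220 = 0.0498 mA, and β·I_B = 4.98 mA > I_C, confirming saturation.

saturation; I_C ≈ 1.8 mA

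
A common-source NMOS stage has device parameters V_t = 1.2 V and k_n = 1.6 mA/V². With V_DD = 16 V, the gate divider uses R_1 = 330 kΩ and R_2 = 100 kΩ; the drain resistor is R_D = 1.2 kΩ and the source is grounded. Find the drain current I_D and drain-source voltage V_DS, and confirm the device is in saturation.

I_D ≈ 5.1 mA, V_DS ≈ 9.9 V

V_G = V_DD·R_2/(R_1+R_2) = 16×100/430 = 3.72 V. With the source grounded, V_GS = V_G = 3.72 V.
Assume saturation: I_D = (k_n/2)(V_GS − V_t)² = (1.6/2)×(3.72 − 1.2)² = 0.8×2.52² = 5.08 mA.
V_DS = V_DD − I_D·R_D = 16 − 5.08×1.2 = 9.9 V.
Saturation requires V_DS ≥ V_GS − V_t = 2.52 V; 9.9 ≥ 2.52 ✓.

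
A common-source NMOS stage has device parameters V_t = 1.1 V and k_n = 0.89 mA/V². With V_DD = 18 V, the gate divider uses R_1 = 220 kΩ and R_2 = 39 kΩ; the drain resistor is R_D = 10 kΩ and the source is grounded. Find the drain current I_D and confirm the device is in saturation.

I_D ≈ 1.2 mA

V_G = V_DD·R_2/(R_1+R_2) = 18×39/259 = 2.71 V. With the source grounded, V_GS = V_G = 2.71 V.
Assume saturation: I_D = (k_n/2)(V_GS − V_t)² = (0.89/2)×(2.71 − 1.1)² = 0.445×1.61² = 1.15 mA.
V_DS = V_DD − I_D·R_D = 18 − 1.15×10 = 6.46 V.
Saturation requires V_DS ≥ V_GS − V_t = 1.61 V; 6.46 ≥ 1.61 ✓.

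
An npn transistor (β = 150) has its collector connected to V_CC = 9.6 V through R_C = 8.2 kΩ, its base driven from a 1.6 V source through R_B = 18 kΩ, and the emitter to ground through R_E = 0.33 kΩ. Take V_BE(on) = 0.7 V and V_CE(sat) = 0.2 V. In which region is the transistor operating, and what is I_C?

saturation; I_C ≈ 1.1 mA

Assume active: I_B = (1.6 − 0.7)/(18 + 151×0.33) = 0.0133 mA, I_C = β·I_B = 1.99 mA.
Then V_CE = 9.6 − 1.99×8.2 − 2×0.33 = -7.38 V < 0.2 V — the active assumption fails.
Re-solve with V_CE = 0.2 V. KCL at the emitter: V_E/R_E = (V_BB−0.7−V_E)/R_B + (V_CC−0.2−V_E)/R_C, giving V_E = 0.373 V.
I_C = (V_CC − 0.2 − V_E)/R_C = (9.4 − 0.373)/8.2 = 1.1 mA.
Check: I_B = (0.9 − 0.373)/18 = 0.0293 mA, and β·I_B = 4.39 mA > I_C, confirming saturation.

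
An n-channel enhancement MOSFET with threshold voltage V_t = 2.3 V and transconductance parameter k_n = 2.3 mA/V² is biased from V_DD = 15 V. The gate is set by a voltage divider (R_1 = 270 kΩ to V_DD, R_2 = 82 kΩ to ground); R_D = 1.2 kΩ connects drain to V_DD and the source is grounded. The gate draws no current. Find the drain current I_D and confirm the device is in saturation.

V_G = V_DD·R_2/(R_1+R_2) = 15×82/352 = 3.49 V. With the source grounded, V_GS = V_G = 3.49 V.
Assume saturation: I_D = (k_n/2)(V_GS − V_t)² = (2.3/2)×(3.49 − 2.3)² = 1.15×1.19² = 1.64 mA.
V_DS = V_DD − I_D·R_D = 15 − 1.64×1.2 = 13 V.
Saturation requires V_DS ≥ V_GS − V_t = 1.19 V; 13 ≥ 1.19 ✓.

I_D ≈ 1.6 mA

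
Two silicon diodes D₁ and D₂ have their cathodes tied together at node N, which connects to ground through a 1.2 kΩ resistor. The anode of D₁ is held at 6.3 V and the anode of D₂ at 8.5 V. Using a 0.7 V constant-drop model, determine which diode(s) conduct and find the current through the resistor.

Only D₂ conducts; I_R ≈ 6.5 mA

Assume both conduct. Then node N would need to be at both 6.3−0.7 = 5.6 V and 8.5−0.7 = 7.8 V, which is impossible.
Assume only D₂ conducts: V_N = 8.5 − 0.7 = 7.8 V, so I_R = 7.8/1.2 = 6.5 mA.
Check D₁: its anode-to-cathode voltage is 6.3 − 7.8 = -1.5 V < 0.7 V, so it is off. The assumption is consistent.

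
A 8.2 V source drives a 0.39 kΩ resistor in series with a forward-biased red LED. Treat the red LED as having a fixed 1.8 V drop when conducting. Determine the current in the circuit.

KVL around the loop: 8.2 = V_D + I·R = 1.8 + I × 0.39 kΩ.
So I = (8.2 − 1.8) / 0.39 kΩ = 6.4 / 0.39 = 16.4 mA.

I ≈ 16 mA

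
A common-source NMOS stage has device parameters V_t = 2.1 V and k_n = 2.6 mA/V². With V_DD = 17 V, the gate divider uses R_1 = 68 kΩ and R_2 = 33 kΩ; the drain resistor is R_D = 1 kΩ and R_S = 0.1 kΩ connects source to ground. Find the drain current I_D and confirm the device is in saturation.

I_D ≈ 8.7 mA

V_G = V_DD·R_2/(R_1+R_2) = 17×33/101 = 5.55 V.
Assume saturation: I_D = (k_n/2)(V_GS − V_t)² with V_GS = V_G − I_D·R_S = 5.55 − 0.1·I_D.
Substituting gives 0.013·I_D² − 1.9·I_D + 15.5 = 0, with roots I_D = 8.69 or 137 mA.
The root I_D = 137 mA gives V_GS = -8.18 V ≤ V_t, so take I_D = 8.69 mA.
Then V_GS = 4.69 V and V_DS = V_DD − I_D(R_D+R_S) = 17 − 8.69×1.1 = 7.44 V.
Saturation requires V_DS ≥ V_GS − V_t = 2.59 V; 7.44 ≥ 2.59 ✓.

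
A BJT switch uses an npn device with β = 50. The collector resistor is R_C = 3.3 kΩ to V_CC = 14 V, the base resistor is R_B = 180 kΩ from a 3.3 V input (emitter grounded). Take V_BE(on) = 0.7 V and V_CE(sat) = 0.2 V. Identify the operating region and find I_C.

Assume active. Base-emitter loop: I_B = (V_BB − V_BE)/R_B = (3.3 − 0.7)/180 = 0.0144 mA.
I_C = β·I_B = 50×0.0144 = 0.722 mA.
V_CE = V_CC − I_C·R_C = 14 − 0.722×3.3 = 11.6 V > V_CE(sat), so the active-region assumption holds.

active; I_C ≈ 0.72 mA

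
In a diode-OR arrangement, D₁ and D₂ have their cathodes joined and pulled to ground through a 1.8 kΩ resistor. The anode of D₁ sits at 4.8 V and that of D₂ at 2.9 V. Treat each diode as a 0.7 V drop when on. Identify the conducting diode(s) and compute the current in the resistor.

Assume both conduct. Then node N would need to be at both 4.8−0.7 = 4.1 V and 2.9−0.7 = 2.2 V, which is impossible.
Assume only D₁ conducts: V_N = 4.8 − 0.7 = 4.1 V, so I_R = 4.1/1.8 = 2.28 mA.
Check D₂: its anode-to-cathode voltage is 2.9 − 4.1 = -1.2 V < 0.7 V, so it is off. The assumption is consistent.

Only D₁ conducts; I_R ≈ 2.3 mA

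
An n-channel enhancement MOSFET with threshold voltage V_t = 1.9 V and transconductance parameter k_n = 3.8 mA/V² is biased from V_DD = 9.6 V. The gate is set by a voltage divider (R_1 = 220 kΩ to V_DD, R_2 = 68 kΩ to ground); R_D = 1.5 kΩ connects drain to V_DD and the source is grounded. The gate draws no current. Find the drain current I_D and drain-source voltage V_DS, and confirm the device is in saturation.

V_G = V_DD·R_2/(R_1+R_2) = 9.6×68/288 = 2.27 V. With the source grounded, V_GS = V_G = 2.27 V.
Assume saturation: I_D = (k_n/2)(V_GS − V_t)² = (3.8/2)×(2.27 − 1.9)² = 1.9×0.367² = 0.255 mA.
V_DS = V_DD − I_D·R_D = 9.6 − 0.255×1.5 = 9.22 V.
Saturation requires V_DS ≥ V_GS − V_t = 0.367 V; 9.22 ≥ 0.367 ✓.

I_D ≈ 0.26 mA, V_DS ≈ 9.2 V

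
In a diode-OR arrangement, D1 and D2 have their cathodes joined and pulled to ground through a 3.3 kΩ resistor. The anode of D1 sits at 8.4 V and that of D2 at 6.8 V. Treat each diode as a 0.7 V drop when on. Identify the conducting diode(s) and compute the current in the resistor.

Assume both conduct. Then node N would need to be at both 8.4−0.7 = 7.7 V and 6.8−0.7 = 6.1 V, which is impossible.
Assume only D1 conducts: V_N = 8.4 − 0.7 = 7.7 V, so I_R = 7.7/3.3 = 2.33 mA.
Check D2: its anode-to-cathode voltage is 6.8 − 7.7 = -0.9 V < 0.7 V, so it is off. The assumption is consistent.

Only D1 conducts; I_R ≈ 2.3 mA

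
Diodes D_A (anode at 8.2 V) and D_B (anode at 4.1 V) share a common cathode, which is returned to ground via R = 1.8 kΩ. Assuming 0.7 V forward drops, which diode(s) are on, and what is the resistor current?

Assume both conduct. Then node N would need to be at both 8.2−0.7 = 7.5 V and 4.1−0.7 = 3.4 V, which is impossible.
Assume only D_A conducts: V_N = 8.2 − 0.7 = 7.5 V, so I_R = 7.5/1.8 = 4.17 mA.
Check D_B: its anode-to-cathode voltage is 4.1 − 7.5 = -3.4 V < 0.7 V, so it is off. The assumption is consistent.

Only D_A conducts; I_R ≈ 4.2 mA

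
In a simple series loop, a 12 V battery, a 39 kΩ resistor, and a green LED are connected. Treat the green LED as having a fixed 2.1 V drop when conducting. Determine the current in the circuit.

I ≈ 0.25 mA

KVL around the loop: 12 = V_D + I·R = 2.1 + I × 39 kΩ.
So I = (12 − 2.1) / 39 kΩ = 9.9 / 39 = 0.254 mA.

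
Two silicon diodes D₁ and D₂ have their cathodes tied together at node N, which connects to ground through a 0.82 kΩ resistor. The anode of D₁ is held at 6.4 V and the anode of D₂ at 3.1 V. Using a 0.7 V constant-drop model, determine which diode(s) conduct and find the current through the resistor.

Assume both conduct. Then node N would need to be at both 6.4−0.7 = 5.7 V and 3.1−0.7 = 2.4 V, which is impossible.
Assume only D₁ conducts: V_N = 6.4 − 0.7 = 5.7 V, so I_R = 5.7/0.82 = 6.95 mA.
Check D₂: its anode-to-cathode voltage is 3.1 − 5.7 = -2.6 V < 0.7 V, so it is off. The assumption is consistent.

Only D₁ conducts; I_R ≈ 7 mA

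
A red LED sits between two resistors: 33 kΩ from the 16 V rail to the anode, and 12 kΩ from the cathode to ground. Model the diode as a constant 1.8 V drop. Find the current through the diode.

The two resistors are in series with the diode, so KVL gives 16 = I·33 + 1.8 + I·12.
I = (16 − 1.8) / (33 + 12) kΩ = 14.2 / 45 = 0.316 mA.

I ≈ 0.32 mA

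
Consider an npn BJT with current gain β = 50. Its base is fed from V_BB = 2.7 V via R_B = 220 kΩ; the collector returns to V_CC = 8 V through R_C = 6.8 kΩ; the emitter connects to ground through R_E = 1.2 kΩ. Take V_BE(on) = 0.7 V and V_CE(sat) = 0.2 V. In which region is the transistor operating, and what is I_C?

Assume active. Base-emitter loop: I_B = (V_BB − V_BE)/(R_B + (β+1)R_E) = (2.7 − 0.7)/(220 + 51×1.2) = 0.00711 mA.
I_C = β·I_B = 50×0.00711 = 0.356 mA.
V_CE = V_CC − I_C·R_C − I_E·R_E = 8 − 0.356×6.8 − 0.363×1.2 = 5.15 V > V_CE(sat), so the active-region assumption holds.

active; I_C ≈ 0.36 mA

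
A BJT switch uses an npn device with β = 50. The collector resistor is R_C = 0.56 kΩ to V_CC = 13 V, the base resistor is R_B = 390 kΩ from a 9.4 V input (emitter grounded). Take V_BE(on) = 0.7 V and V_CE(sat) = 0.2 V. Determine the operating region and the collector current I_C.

active; I_C ≈ 1.1 mA

Assume active. Base-emitter loop: I_B = (V_BB − V_BE)/R_B = (9.4 − 0.7)/390 = 0.0223 mA.
I_C = β·I_B = 50×0.0223 = 1.12 mA.
V_CE = V_CC − I_C·R_C = 13 − 1.12×0.56 = 12.4 V > V_CE(sat), so the active-region assumption holds.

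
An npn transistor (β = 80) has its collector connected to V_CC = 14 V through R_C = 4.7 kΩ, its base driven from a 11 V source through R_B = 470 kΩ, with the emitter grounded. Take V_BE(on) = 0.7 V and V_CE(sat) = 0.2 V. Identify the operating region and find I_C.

Assume active. Base-emitter loop: I_B = (V_BB − V_BE)/R_B = (11 − 0.7)/470 = 0.0219 mA.
I_C = β·I_B = 80×0.0219 = 1.75 mA.
V_CE = V_CC − I_C·R_C = 14 − 1.75×4.7 = 5.76 V > V_CE(sat), so the active-region assumption holds.

active; I_C ≈ 1.8 mA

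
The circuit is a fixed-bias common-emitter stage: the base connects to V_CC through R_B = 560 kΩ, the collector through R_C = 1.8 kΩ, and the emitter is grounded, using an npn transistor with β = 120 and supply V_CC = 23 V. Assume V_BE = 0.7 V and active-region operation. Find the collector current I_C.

I_C ≈ 4.8 mA

Base loop: V_CC = I_B·R_B + V_BE, so I_B = (23 − 0.7)/560 kΩ = 0.0398 mA.
In the active region I_C = β·I_B = 120 × 0.0398 = 4.78 mA.
Collector loop: V_CE = V_CC − I_C·R_C = 23 − 4.78×1.8 = 14.4 V.
Since V_CE = 14.4 V > V_CE(sat) ≈ 0.2 V, the transistor is in the active region as assumed.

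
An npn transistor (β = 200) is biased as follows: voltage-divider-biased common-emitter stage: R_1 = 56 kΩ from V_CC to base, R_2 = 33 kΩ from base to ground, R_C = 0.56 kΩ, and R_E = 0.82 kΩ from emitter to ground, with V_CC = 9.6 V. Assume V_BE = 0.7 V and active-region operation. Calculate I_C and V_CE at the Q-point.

I_C ≈ 3.1 mA, V_CE ≈ 5.3 V

Thevenize the base divider: V_Th = V_CC·R_2/(R_1+R_2) = 9.6×33/89 = 3.56 V, R_Th = R_1‖R_2 = 20.8 kΩ.
Base-emitter loop: V_Th = I_B·R_Th + V_BE + (β+1)I_B·R_E, so I_B = (3.56 − 0.7) / (20.8 + 201×0.82) = 0.0154 mA.
I_C = β·I_B = 200×0.0154 = 3.08 mA, and I_E = (β+1)I_B = 3.1 mA.
V_CE = V_CC − I_C·R_C − I_E·R_E = 9.6 − 3.08×0.56 − 3.1×0.82 = 5.33 V.
V_CE = 5.33 V > 0.2 V confirms active-region operation.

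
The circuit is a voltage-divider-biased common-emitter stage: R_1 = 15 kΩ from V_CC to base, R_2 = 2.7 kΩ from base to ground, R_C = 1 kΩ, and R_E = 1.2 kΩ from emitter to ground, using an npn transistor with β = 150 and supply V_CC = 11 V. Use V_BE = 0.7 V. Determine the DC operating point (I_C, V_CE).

Thevenize the base divider: V_Th = V_CC·R_2/(R_1+R_2) = 11×2.7/17.7 = 1.68 V, R_Th = R_1‖R_2 = 2.29 kΩ.
Base-emitter loop: V_Th = I_B·R_Th + V_BE + (β+1)I_B·R_E, so I_B = (1.68 − 0.7) / (2.29 + 151×1.2) = 0.00533 mA.
I_C = β·I_B = 150×0.00533 = 0.799 mA, and I_E = (β+1)I_B = 0.805 mA.
V_CE = V_CC − I_C·R_C − I_E·R_E = 11 − 0.799×1 − 0.805×1.2 = 9.23 V.
V_CE = 9.23 V > 0.2 V confirms active-region operation.

I_C ≈ 0.8 mA, V_CE ≈ 9.2 V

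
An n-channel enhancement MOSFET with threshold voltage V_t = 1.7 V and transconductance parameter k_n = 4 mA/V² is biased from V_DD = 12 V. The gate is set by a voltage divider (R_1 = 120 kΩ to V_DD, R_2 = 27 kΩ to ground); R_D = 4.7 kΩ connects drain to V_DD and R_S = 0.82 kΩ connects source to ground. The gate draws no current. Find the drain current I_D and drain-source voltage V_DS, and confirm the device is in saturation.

V_G = V_DD·R_2/(R_1+R_2) = 12×27/147 = 2.2 V.
Assume saturation: I_D = (k_n/2)(V_GS − V_t)² with V_GS = V_G − I_D·R_S = 2.2 − 0.82·I_D.
Substituting gives 1.34·I_D² − 2.65·I_D + 0.508 = 0, with roots I_D = 0.215 or 1.76 mA.
The root I_D = 1.76 mA gives V_GS = 0.762 V ≤ V_t, so take I_D = 0.215 mA.
Then V_GS = 2.03 V and V_DS = V_DD − I_D(R_D+R_S) = 12 − 0.215×5.52 = 10.8 V.
Saturation requires V_DS ≥ V_GS − V_t = 0.328 V; 10.8 ≥ 0.328 ✓.

I_D ≈ 0.21 mA, V_DS ≈ 11 V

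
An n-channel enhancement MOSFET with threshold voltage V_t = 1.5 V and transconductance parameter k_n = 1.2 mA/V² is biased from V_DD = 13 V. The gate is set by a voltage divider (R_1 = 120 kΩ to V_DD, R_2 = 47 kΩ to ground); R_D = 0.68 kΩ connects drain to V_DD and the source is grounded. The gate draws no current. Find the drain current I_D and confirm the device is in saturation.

V_G = V_DD·R_2/(R_1+R_2) = 13×47/167 = 3.66 V. With the source grounded, V_GS = V_G = 3.66 V.
Assume saturation: I_D = (k_n/2)(V_GS − V_t)² = (1.2/2)×(3.66 − 1.5)² = 0.6×2.16² = 2.8 mA.
V_DS = V_DD − I_D·R_D = 13 − 2.8×0.68 = 11.1 V.
Saturation requires V_DS ≥ V_GS − V_t = 2.16 V; 11.1 ≥ 2.16 ✓.

I_D ≈ 2.8 mA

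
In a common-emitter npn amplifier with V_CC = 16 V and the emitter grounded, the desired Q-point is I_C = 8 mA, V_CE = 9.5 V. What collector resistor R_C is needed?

Collector loop: V_CC = I_C·R_C + V_CE.
R_C = (V_CC − V_CE)/I_C = (16 − 9.5)/8 = 0.812 kΩ.

R_C ≈ 0.81 kΩ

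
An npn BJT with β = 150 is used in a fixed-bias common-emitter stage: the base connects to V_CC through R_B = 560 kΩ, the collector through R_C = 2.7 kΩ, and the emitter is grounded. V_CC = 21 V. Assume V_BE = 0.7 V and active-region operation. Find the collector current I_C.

I_C ≈ 5.4 mA

Base loop: V_CC = I_B·R_B + V_BE, so I_B = (21 − 0.7)/560 kΩ = 0.0363 mA.
In the active region I_C = β·I_B = 150 × 0.0363 = 5.44 mA.
Collector loop: V_CE = V_CC − I_C·R_C = 21 − 5.44×2.7 = 6.32 V.
Since V_CE = 6.32 V > V_CE(sat) ≈ 0.2 V, the transistor is in the active region as assumed.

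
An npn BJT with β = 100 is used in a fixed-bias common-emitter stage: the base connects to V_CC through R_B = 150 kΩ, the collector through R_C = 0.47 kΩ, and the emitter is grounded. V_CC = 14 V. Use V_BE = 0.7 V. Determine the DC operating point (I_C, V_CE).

I_C ≈ 8.9 mA, V_CE ≈ 9.8 V

Base loop: V_CC = I_B·R_B + V_BE, so I_B = (14 − 0.7)/150 kΩ = 0.0887 mA.
In the active region I_C = β·I_B = 100 × 0.0887 = 8.87 mA.
Collector loop: V_CE = V_CC − I_C·R_C = 14 − 8.87×0.47 = 9.83 V.
Since V_CE = 9.83 V > V_CE(sat) ≈ 0.2 V, the transistor is in the active region as assumed.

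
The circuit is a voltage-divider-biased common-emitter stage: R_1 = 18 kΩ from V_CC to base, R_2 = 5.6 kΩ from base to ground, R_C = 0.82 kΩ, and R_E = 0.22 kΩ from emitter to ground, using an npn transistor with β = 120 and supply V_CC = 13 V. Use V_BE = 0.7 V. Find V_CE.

V_CE ≈ 3.3 V

Thevenize the base divider: V_Th = V_CC·R_2/(R_1+R_2) = 13×5.6/23.6 = 3.08 V, R_Th = R_1‖R_2 = 4.27 kΩ.
Base-emitter loop: V_Th = I_B·R_Th + V_BE + (β+1)I_B·R_E, so I_B = (3.08 − 0.7) / (4.27 + 121×0.22) = 0.0772 mA.
I_C = β·I_B = 120×0.0772 = 9.26 mA, and I_E = (β+1)I_B = 9.34 mA.
V_CE = V_CC − I_C·R_C − I_E·R_E = 13 − 9.26×0.82 − 9.34×0.22 = 3.35 V.
V_CE = 3.35 V > 0.2 V confirms active-region operation.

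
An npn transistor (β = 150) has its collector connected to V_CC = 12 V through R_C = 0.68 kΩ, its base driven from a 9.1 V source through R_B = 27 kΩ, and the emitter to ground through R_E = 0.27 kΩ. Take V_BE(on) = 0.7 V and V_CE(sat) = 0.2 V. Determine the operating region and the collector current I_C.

Assume active: I_B = (9.1 − 0.7)/(27 + 151×0.27) = 0.124 mA, I_C = β·I_B = 18.6 mA.
Then V_CE = 12 − 18.6×0.68 − 18.7×0.27 = -5.7 V < 0.2 V — the active assumption fails.
Re-solve with V_CE = 0.2 V. KCL at the emitter: V_E/R_E = (V_BB−0.7−V_E)/R_B + (V_CC−0.2−V_E)/R_C, giving V_E = 3.39 V.
I_C = (V_CC − 0.2 − V_E)/R_C = (11.8 − 3.39)/0.68 = 12.4 mA.
Check: I_B = (8.4 − 3.39)/27 = 0.186 mA, and β·I_B = 27.8 mA > I_C, confirming saturation.

saturation; I_C ≈ 12 mA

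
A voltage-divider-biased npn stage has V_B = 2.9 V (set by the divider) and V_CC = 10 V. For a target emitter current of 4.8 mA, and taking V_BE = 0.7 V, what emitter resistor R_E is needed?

R_E ≈ 0.46 kΩ

V_E = V_B − V_BE = 2.9 − 0.7 = 2.2 V.
R_E = V_E / I_E = 2.2 / 4.8 = 0.458 kΩ.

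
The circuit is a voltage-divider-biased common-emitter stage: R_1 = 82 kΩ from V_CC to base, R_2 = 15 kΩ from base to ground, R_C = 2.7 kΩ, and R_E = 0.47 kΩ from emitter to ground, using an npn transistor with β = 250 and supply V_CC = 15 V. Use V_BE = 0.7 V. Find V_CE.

V_CE ≈ 5.2 V

Thevenize the base divider: V_Th = V_CC·R_2/(R_1+R_2) = 15×15/97 = 2.32 V, R_Th = R_1‖R_2 = 12.7 kΩ.
Base-emitter loop: V_Th = I_B·R_Th + V_BE + (β+1)I_B·R_E, so I_B = (2.32 − 0.7) / (12.7 + 251×0.47) = 0.0124 mA.
I_C = β·I_B = 250×0.0124 = 3.1 mA, and I_E = (β+1)I_B = 3.11 mA.
V_CE = V_CC − I_C·R_C − I_E·R_E = 15 − 3.1×2.7 − 3.11×0.47 = 5.17 V.
V_CE = 5.17 V > 0.2 V confirms active-region operation.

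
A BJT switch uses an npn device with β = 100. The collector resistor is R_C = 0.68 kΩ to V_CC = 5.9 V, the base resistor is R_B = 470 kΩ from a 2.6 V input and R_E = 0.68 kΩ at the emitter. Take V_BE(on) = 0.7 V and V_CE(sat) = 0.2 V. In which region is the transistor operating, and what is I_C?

Assume active. Base-emitter loop: I_B = (V_BB − V_BE)/(R_B + (β+1)R_E) = (2.6 − 0.7)/(470 + 101×0.68) = 0.00353 mA.
I_C = β·I_B = 100×0.00353 = 0.353 mA.
V_CE = V_CC − I_C·R_C − I_E·R_E = 5.9 − 0.353×0.68 − 0.356×0.68 = 5.42 V > V_CE(sat), so the active-region assumption holds.

active; I_C ≈ 0.35 mA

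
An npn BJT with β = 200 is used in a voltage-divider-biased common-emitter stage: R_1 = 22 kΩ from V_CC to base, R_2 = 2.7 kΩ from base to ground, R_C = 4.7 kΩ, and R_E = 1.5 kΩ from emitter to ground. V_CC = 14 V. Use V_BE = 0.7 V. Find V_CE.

Thevenize the base divider: V_Th = V_CC·R_2/(R_1+R_2) = 14×2.7/24.7 = 1.53 V, R_Th = R_1‖R_2 = 2.4 kΩ.
Base-emitter loop: V_Th = I_B·R_Th + V_BE + (β+1)I_B·R_E, so I_B = (1.53 − 0.7) / (2.4 + 201×1.5) = 0.00273 mA.
I_C = β·I_B = 200×0.00273 = 0.546 mA, and I_E = (β+1)I_B = 0.549 mA.
V_CE = V_CC − I_C·R_C − I_E·R_E = 14 − 0.546×4.7 − 0.549×1.5 = 10.6 V.
V_CE = 10.6 V > 0.2 V confirms active-region operation.

V_CE ≈ 11 V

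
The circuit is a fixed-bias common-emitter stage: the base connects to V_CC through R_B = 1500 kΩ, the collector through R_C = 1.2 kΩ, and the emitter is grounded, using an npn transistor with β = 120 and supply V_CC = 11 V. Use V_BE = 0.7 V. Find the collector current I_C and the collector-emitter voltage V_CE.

Base loop: V_CC = I_B·R_B + V_BE, so I_B = (11 − 0.7)/1500 kΩ = 0.00687 mA.
In the active region I_C = β·I_B = 120 × 0.00687 = 0.824 mA.
Collector loop: V_CE = V_CC − I_C·R_C = 11 − 0.824×1.2 = 10 V.
Since V_CE = 10 V > V_CE(sat) ≈ 0.2 V, the transistor is in the active region as assumed.

I_C ≈ 0.82 mA, V_CE ≈ 10 V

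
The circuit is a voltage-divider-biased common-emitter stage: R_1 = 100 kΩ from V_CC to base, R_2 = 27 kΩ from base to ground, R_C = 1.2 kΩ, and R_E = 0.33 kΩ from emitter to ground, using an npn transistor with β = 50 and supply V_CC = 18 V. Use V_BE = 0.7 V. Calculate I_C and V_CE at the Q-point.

Thevenize the base divider: V_Th = V_CC·R_2/(R_1+R_2) = 18×27/127 = 3.83 V, R_Th = R_1‖R_2 = 21.3 kΩ.
Base-emitter loop: V_Th = I_B·R_Th + V_BE + (β+1)I_B·R_E, so I_B = (3.83 − 0.7) / (21.3 + 51×0.33) = 0.0821 mA.
I_C = β·I_B = 50×0.0821 = 4.1 mA, and I_E = (β+1)I_B = 4.19 mA.
V_CE = V_CC − I_C·R_C − I_E·R_E = 18 − 4.1×1.2 − 4.19×0.33 = 11.7 V.
V_CE = 11.7 V > 0.2 V confirms active-region operation.

I_C ≈ 4.1 mA, V_CE ≈ 12 V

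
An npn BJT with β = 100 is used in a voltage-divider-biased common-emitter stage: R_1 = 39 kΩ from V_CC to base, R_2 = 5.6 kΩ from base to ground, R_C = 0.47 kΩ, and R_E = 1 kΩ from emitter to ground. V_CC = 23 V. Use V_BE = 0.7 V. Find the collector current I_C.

I_C ≈ 2.1 mA

Thevenize the base divider: V_Th = V_CC·R_2/(R_1+R_2) = 23×5.6/44.6 = 2.89 V, R_Th = R_1‖R_2 = 4.9 kΩ.
Base-emitter loop: V_Th = I_B·R_Th + V_BE + (β+1)I_B·R_E, so I_B = (2.89 − 0.7) / (4.9 + 101×1) = 0.0207 mA.
I_C = β·I_B = 100×0.0207 = 2.07 mA, and I_E = (β+1)I_B = 2.09 mA.
V_CE = V_CC − I_C·R_C − I_E·R_E = 23 − 2.07×0.47 − 2.09×1 = 19.9 V.
V_CE = 19.9 V > 0.2 V confirms active-region operation.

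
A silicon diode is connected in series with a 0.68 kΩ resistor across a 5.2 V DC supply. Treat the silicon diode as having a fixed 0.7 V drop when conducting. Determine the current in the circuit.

KVL around the loop: 5.2 = V_D + I·R = 0.7 + I × 0.68 kΩ.
So I = (5.2 − 0.7) / 0.68 kΩ = 4.5 / 0.68 = 6.62 mA.

I ≈ 6.6 mA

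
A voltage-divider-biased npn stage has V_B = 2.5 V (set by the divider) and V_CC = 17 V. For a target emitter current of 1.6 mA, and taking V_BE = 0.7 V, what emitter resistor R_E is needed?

R_E ≈ 1.1 kΩ

V_E = V_B − V_BE = 2.5 − 0.7 = 1.8 V.
R_E = V_E / I_E = 1.8 / 1.6 = 1.12 kΩ.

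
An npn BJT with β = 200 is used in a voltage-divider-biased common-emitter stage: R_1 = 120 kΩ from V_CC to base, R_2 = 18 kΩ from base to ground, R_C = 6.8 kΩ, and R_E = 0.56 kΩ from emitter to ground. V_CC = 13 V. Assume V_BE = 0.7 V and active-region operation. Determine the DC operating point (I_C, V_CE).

Thevenize the base divider: V_Th = V_CC·R_2/(R_1+R_2) = 13×18/138 = 1.7 V, R_Th = R_1‖R_2 = 15.7 kΩ.
Base-emitter loop: V_Th = I_B·R_Th + V_BE + (β+1)I_B·R_E, so I_B = (1.7 − 0.7) / (15.7 + 201×0.56) = 0.00777 mA.
I_C = β·I_B = 200×0.00777 = 1.55 mA, and I_E = (β+1)I_B = 1.56 mA.
V_CE = V_CC − I_C·R_C − I_E·R_E = 13 − 1.55×6.8 − 1.56×0.56 = 1.56 V.
V_CE = 1.56 V > 0.2 V confirms active-region operation.

I_C ≈ 1.6 mA, V_CE ≈ 1.6 V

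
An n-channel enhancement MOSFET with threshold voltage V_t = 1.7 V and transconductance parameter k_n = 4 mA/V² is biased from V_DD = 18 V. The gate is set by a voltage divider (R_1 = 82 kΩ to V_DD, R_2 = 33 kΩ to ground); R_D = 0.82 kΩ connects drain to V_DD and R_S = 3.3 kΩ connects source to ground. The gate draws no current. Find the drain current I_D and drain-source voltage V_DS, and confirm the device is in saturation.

V_G = V_DD·R_2/(R_1+R_2) = 18×33/115 = 5.17 V.
Assume saturation: I_D = (k_n/2)(V_GS − V_t)² with V_GS = V_G − I_D·R_S = 5.17 − 3.3·I_D.
Substituting gives 21.8·I_D² − 46.7·I_D + 24 = 0, with roots I_D = 0.852 or 1.29 mA.
The root I_D = 1.29 mA gives V_GS = 0.896 V ≤ V_t, so take I_D = 0.852 mA.
Then V_GS = 2.35 V and V_DS = V_DD − I_D(R_D+R_S) = 18 − 0.852×4.12 = 14.5 V.
Saturation requires V_DS ≥ V_GS − V_t = 0.653 V; 14.5 ≥ 0.653 ✓.

I_D ≈ 0.85 mA, V_DS ≈ 14 V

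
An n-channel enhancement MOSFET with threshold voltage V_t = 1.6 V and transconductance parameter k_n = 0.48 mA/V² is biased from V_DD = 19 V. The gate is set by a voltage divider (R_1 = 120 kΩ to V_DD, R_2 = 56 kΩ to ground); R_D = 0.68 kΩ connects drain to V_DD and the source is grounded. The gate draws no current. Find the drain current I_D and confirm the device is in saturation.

I_D ≈ 4.7 mA

V_G = V_DD·R_2/(R_1+R_2) = 19×56/176 = 6.05 V. With the source grounded, V_GS = V_G = 6.05 V.
Assume saturation: I_D = (k_n/2)(V_GS − V_t)² = (0.48/2)×(6.05 − 1.6)² = 0.24×4.45² = 4.74 mA.
V_DS = V_DD − I_D·R_D = 19 − 4.74×0.68 = 15.8 V.
Saturation requires V_DS ≥ V_GS − V_t = 4.45 V; 15.8 ≥ 4.45 ✓.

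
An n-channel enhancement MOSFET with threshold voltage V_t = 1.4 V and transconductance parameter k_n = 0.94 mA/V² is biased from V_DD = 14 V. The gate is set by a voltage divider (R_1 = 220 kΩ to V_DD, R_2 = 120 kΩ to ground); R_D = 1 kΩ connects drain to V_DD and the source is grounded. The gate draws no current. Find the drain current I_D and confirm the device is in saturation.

V_G = V_DD·R_2/(R_1+R_2) = 14×120/340 = 4.94 V. With the source grounded, V_GS = V_G = 4.94 V.
Assume saturation: I_D = (k_n/2)(V_GS − V_t)² = (0.94/2)×(4.94 − 1.4)² = 0.47×3.54² = 5.89 mA.
V_DS = V_DD − I_D·R_D = 14 − 5.89×1 = 8.11 V.
Saturation requires V_DS ≥ V_GS − V_t = 3.54 V; 8.11 ≥ 3.54 ✓.

I_D ≈ 5.9 mA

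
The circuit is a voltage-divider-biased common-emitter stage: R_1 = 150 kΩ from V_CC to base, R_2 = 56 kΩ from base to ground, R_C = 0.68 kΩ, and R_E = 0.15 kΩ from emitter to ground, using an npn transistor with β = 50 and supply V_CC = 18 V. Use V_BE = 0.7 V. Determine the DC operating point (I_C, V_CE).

I_C ≈ 4.3 mA, V_CE ≈ 14 V

Thevenize the base divider: V_Th = V_CC·R_2/(R_1+R_2) = 18×56/206 = 4.89 V, R_Th = R_1‖R_2 = 40.8 kΩ.
Base-emitter loop: V_Th = I_B·R_Th + V_BE + (β+1)I_B·R_E, so I_B = (4.89 − 0.7) / (40.8 + 51×0.15) = 0.0866 mA.
I_C = β·I_B = 50×0.0866 = 4.33 mA, and I_E = (β+1)I_B = 4.42 mA.
V_CE = V_CC − I_C·R_C − I_E·R_E = 18 − 4.33×0.68 − 4.42×0.15 = 14.4 V.
V_CE = 14.4 V > 0.2 V confirms active-region operation.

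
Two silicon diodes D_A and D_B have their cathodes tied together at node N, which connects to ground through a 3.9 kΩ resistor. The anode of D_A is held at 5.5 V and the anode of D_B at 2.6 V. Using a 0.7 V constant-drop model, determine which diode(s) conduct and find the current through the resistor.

Only D_A conducts; I_R ≈ 1.2 mA

Assume both conduct. Then node N would need to be at both 5.5−0.7 = 4.8 V and 2.6−0.7 = 1.9 V, which is impossible.
Assume only D_A conducts: V_N = 5.5 − 0.7 = 4.8 V, so I_R = 4.8/3.9 = 1.23 mA.
Check D_B: its anode-to-cathode voltage is 2.6 − 4.8 = -2.2 V < 0.7 V, so it is off. The assumption is consistent.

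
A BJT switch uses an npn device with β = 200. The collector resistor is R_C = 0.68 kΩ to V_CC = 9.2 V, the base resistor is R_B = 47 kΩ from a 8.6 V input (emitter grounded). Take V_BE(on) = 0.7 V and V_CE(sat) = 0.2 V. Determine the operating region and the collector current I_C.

saturation; I_C ≈ 13 mA

Assume active: I_B = (8.6 − 0.7)/47 = 0.168 mA, giving I_C = β·I_B = 33.6 mA.
But then V_CE = 9.2 − 33.6×0.68 = -13.7 V < V_CE(sat) = 0.2 V — impossible in the active region.
So the transistor is saturated. With V_CE = 0.2 V, I_C = (V_CC − 0.2)/R_C = 9/0.68 = 13.2 mA.
Check: β·I_B = 33.6 mA > I_C = 13.2 mA, confirming saturation.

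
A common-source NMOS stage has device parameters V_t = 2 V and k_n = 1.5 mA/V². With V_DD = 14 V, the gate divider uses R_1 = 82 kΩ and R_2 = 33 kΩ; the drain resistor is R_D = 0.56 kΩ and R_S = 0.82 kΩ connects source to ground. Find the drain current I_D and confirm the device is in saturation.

I_D ≈ 1 mA

V_G = V_DD·R_2/(R_1+R_2) = 14×33/115 = 4.02 V.
Assume saturation: I_D = (k_n/2)(V_GS − V_t)² with V_GS = V_G − I_D·R_S = 4.02 − 0.82·I_D.
Substituting gives 0.504·I_D² − 3.48·I_D + 3.05 = 0, with roots I_D = 1.03 or 5.87 mA.
The root I_D = 5.87 mA gives V_GS = -0.798 V ≤ V_t, so take I_D = 1.03 mA.
Then V_GS = 3.17 V and V_DS = V_DD − I_D(R_D+R_S) = 14 − 1.03×1.38 = 12.6 V.
Saturation requires V_DS ≥ V_GS − V_t = 1.17 V; 12.6 ≥ 1.17 ✓.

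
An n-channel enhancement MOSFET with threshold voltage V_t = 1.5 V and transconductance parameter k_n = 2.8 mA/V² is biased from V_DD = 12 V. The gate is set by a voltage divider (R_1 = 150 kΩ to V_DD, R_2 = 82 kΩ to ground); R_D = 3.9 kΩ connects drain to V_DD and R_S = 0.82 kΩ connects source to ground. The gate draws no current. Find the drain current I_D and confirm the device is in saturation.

I_D ≈ 1.9 mA

V_G = V_DD·R_2/(R_1+R_2) = 12×82/232 = 4.24 V.
Assume saturation: I_D = (k_n/2)(V_GS − V_t)² with V_GS = V_G − I_D·R_S = 4.24 − 0.82·I_D.
Substituting gives 0.941·I_D² − 7.29·I_D + 10.5 = 0, with roots I_D = 1.92 or 5.83 mA.
The root I_D = 5.83 mA gives V_GS = -0.541 V ≤ V_t, so take I_D = 1.92 mA.
Then V_GS = 2.67 V and V_DS = V_DD − I_D(R_D+R_S) = 12 − 1.92×4.72 = 2.95 V.
Saturation requires V_DS ≥ V_GS − V_t = 1.17 V; 2.95 ≥ 1.17 ✓.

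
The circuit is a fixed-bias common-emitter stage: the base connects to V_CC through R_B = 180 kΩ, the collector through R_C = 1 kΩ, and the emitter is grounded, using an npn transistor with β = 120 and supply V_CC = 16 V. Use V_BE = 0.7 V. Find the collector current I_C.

I_C ≈ 10 mA

Base loop: V_CC = I_B·R_B + V_BE, so I_B = (16 − 0.7)/180 kΩ = 0.085 mA.
In the active region I_C = β·I_B = 120 × 0.085 = 10.2 mA.
Collector loop: V_CE = V_CC − I_C·R_C = 16 − 10.2×1 = 5.8 V.
Since V_CE = 5.8 V > V_CE(sat) ≈ 0.2 V, the transistor is in the active region as assumed.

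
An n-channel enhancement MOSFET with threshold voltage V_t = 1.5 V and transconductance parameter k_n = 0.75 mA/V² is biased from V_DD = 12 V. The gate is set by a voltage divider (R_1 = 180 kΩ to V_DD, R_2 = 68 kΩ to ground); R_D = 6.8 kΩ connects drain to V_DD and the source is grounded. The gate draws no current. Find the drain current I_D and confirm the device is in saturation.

I_D ≈ 1.2 mA

V_G = V_DD·R_2/(R_1+R_2) = 12×68/248 = 3.29 V. With the source grounded, V_GS = V_G = 3.29 V.
Assume saturation: I_D = (k_n/2)(V_GS − V_t)² = (0.75/2)×(3.29 − 1.5)² = 0.375×1.79² = 1.2 mA.
V_DS = V_DD − I_D·R_D = 12 − 1.2×6.8 = 3.83 V.
Saturation requires V_DS ≥ V_GS − V_t = 1.79 V; 3.83 ≥ 1.79 ✓.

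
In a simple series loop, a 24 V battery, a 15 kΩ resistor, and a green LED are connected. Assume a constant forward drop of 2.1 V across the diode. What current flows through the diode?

I ≈ 1.5 mA

KVL around the loop: 24 = V_D + I·R = 2.1 + I × 15 kΩ.
So I = (24 − 2.1) / 15 kΩ = 21.9 / 15 = 1.46 mA.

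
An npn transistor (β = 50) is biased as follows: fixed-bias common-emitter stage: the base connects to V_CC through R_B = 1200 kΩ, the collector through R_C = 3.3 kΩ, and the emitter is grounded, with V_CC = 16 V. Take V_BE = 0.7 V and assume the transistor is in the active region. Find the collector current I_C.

I_C ≈ 0.64 mA

Base loop: V_CC = I_B·R_B + V_BE, so I_B = (16 − 0.7)/1200 kΩ = 0.0128 mA.
In the active region I_C = β·I_B = 50 × 0.0128 = 0.638 mA.
Collector loop: V_CE = V_CC − I_C·R_C = 16 − 0.638×3.3 = 13.9 V.
Since V_CE = 13.9 V > V_CE(sat) ≈ 0.2 V, the transistor is in the active region as assumed.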